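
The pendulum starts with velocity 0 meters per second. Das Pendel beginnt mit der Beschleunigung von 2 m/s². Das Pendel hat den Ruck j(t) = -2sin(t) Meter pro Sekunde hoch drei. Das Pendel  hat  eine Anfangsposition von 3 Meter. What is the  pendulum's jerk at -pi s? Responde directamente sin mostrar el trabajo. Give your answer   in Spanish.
La respuesta es 0.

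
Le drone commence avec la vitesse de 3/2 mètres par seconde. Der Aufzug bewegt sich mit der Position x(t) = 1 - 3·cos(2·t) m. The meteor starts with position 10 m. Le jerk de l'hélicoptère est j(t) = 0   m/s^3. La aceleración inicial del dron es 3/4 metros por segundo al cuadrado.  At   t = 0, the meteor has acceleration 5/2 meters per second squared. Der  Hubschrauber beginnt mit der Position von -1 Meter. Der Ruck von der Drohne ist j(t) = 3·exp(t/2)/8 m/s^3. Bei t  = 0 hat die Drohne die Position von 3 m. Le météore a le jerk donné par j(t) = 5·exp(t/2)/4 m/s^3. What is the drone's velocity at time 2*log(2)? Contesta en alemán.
Wir müssen die Stammfunktion unserer Gleichung für den Ruck j(t) = 3·exp(t/2)/8 2-mal finden. Die Stammfunktion von dem Ruck ist die Beschleunigung. Mit a(0) = 3/4 erhalten wir a(t) = 3·exp(t/2)/4. Mit ∫a(t)dt und Anwendung von v(0) = 3/2, finden wir v(t) = 3·exp(t/2)/2. Aus der Gleichung für die Geschwindigkeit v(t) = 3·exp(t/2)/2, setzen wir t = 2*log(2) ein und erhalten v = 3.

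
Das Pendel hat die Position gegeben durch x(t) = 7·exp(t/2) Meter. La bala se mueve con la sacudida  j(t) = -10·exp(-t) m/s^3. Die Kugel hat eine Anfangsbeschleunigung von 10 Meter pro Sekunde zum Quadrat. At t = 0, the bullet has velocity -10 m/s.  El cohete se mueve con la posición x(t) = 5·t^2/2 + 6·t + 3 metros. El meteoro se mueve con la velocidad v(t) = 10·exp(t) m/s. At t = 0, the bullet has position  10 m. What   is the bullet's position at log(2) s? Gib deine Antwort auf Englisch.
We must find the integral of our jerk equation j(t) = -10·exp(-t) 3 times. The integral of jerk, with a(0) = 10, gives acceleration: a(t) = 10·exp(-t). The integral of acceleration is velocity. Using v(0) = -10, we get v(t) = -10·exp(-t). The antiderivative of velocity, with x(0) = 10, gives position: x(t) = 10·exp(-t). Using x(t) = 10·exp(-t) and substituting t = log(2), we find x = 5.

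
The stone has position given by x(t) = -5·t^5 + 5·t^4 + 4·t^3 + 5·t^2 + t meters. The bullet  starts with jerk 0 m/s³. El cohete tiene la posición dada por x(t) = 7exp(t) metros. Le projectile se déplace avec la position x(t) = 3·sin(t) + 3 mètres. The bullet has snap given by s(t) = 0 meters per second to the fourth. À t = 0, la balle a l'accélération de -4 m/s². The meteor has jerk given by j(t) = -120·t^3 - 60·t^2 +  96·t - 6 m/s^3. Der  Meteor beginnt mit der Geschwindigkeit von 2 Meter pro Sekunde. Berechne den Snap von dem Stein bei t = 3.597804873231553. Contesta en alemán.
Ausgehend von der Position x(t) = -5·t^5 + 5·t^4 + 4·t^3 + 5·t^2 + t, nehmen wir 4 Ableitungen. Durch Ableiten von der Position erhalten wir die Geschwindigkeit: v(t) = -25·t^4 + 20·t^3 + 12·t^2 + 10·t + 1. Durch Ableiten von der Geschwindigkeit erhalten wir die Beschleunigung: a(t) = -100·t^3 + 60·t^2 + 24·t + 10. Durch Ableiten von der Beschleunigung erhalten wir den Ruck: j(t) = -300·t^2 + 120·t + 24. Die Ableitung von dem Ruck ergibt den Snap: s(t) = 120 - 600·t. Aus der Gleichung für den Snap s(t) = 120 - 600·t, setzen wir t = 3.597804873231553 ein und erhalten s = -2038.68292393893.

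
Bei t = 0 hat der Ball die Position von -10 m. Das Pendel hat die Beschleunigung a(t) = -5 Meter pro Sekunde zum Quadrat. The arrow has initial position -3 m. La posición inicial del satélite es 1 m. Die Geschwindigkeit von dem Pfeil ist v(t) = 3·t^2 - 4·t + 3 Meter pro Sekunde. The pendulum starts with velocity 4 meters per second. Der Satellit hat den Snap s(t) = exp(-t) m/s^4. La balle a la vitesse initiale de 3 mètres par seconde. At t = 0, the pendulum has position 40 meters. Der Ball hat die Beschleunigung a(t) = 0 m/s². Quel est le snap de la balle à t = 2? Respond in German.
Wir müssen unsere Gleichung für die Beschleunigung a(t) = 0 2-mal ableiten. Durch Ableiten von der Beschleunigung erhalten wir den Ruck: j(t) = 0. Durch Ableiten von dem Ruck erhalten wir den Snap: s(t) = 0. Mit s(t) = 0 und Einsetzen von t = 2, finden wir s = 0.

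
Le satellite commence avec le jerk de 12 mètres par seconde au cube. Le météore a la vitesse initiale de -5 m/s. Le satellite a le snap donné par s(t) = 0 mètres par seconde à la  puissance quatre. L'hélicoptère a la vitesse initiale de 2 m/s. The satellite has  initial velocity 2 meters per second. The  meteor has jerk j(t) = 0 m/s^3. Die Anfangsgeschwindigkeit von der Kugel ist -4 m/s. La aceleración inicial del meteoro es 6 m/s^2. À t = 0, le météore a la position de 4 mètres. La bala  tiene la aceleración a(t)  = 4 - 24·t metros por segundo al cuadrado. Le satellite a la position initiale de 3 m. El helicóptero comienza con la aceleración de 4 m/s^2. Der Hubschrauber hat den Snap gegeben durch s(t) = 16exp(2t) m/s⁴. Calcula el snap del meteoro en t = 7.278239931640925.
Partiendo de la sacudida j(t) = 0, tomamos 1 derivada. Tomando d/dt de j(t), encontramos s(t) = 0. Usando s(t) = 0 y sustituyendo t = 7.278239931640925, encontramos s = 0.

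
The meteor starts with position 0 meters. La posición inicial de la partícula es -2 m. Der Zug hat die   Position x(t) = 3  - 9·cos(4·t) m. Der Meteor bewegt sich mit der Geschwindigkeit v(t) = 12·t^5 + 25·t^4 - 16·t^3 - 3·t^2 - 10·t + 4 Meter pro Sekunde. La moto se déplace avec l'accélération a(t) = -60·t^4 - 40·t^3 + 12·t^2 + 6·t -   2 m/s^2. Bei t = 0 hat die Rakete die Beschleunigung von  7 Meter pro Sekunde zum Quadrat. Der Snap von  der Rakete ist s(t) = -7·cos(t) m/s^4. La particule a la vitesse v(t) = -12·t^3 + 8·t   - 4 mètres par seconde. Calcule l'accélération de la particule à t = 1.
En partant de la vitesse v(t) = -12·t^3 + 8·t - 4, nous prenons 1 dérivée. En dérivant la vitesse, nous obtenons l'accélération: a(t) = 8 - 36·t^2. Nous avons l'accélération a(t) = 8 - 36·t^2. En substituant t = 1: a(1) = -28.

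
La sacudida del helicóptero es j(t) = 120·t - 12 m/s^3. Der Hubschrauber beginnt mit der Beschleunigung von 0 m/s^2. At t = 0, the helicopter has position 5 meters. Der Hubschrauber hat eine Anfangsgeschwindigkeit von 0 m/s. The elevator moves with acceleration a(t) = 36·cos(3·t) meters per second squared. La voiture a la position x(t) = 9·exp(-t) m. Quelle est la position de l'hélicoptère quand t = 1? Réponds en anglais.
To solve this, we need to take 3 integrals of our jerk equation j(t) = 120·t - 12. Finding the integral of j(t) and using a(0) = 0: a(t) = 12·t·(5·t - 1). The antiderivative of acceleration, with v(0) = 0, gives velocity: v(t) = t^2·(20·t - 6). Integrating velocity and using the initial condition x(0) = 5, we get x(t) = 5·t^4 - 2·t^3 + 5. From the given position equation x(t) = 5·t^4 - 2·t^3 + 5, we substitute t = 1 to get x = 8.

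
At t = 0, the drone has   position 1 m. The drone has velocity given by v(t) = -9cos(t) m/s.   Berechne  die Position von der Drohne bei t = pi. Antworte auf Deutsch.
Wir müssen die Stammfunktion unserer Gleichung für die Geschwindigkeit v(t) = -9·cos(t) 1-mal finden. Durch Integration von der Geschwindigkeit und Verwendung der Anfangsbedingung x(0) = 1, erhalten wir x(t) = 1 - 9·sin(t). Aus der Gleichung für die Position x(t) = 1 - 9·sin(t), setzen wir t = pi ein und erhalten x = 1.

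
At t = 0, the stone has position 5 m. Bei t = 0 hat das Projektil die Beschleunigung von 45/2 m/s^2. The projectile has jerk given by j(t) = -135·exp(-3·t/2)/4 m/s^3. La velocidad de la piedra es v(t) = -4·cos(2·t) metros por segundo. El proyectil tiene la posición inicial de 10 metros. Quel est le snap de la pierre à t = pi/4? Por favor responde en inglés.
To solve this, we need to take 3 derivatives of our velocity equation v(t) = -4·cos(2·t). Differentiating velocity, we get acceleration: a(t) = 8·sin(2·t). The derivative of acceleration gives jerk: j(t) = 16·cos(2·t). Taking d/dt of j(t), we find s(t) = -32·sin(2·t). Using s(t) = -32·sin(2·t) and substituting t = pi/4, we find s = -32.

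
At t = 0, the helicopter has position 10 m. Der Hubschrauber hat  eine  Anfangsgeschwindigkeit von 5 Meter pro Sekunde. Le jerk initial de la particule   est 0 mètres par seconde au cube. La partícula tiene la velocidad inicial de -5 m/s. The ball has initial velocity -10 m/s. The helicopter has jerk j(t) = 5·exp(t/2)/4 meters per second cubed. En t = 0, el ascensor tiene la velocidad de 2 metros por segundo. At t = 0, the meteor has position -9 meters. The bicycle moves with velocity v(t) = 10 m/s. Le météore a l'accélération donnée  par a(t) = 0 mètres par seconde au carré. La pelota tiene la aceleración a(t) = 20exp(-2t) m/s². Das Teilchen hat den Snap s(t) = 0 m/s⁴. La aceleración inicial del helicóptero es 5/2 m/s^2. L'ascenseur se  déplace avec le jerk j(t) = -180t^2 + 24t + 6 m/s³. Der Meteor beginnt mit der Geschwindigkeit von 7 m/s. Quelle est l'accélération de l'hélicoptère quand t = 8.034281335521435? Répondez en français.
En partant du jerk j(t) = 5·exp(t/2)/4, nous prenons 1 primitive. En prenant ∫j(t)dt et en appliquant a(0) = 5/2, nous trouvons a(t) = 5·exp(t/2)/2. De l'équation de l'accélération a(t) = 5·exp(t/2)/2, nous substituons t = 8.034281335521435 pour obtenir a = 138.855163355726.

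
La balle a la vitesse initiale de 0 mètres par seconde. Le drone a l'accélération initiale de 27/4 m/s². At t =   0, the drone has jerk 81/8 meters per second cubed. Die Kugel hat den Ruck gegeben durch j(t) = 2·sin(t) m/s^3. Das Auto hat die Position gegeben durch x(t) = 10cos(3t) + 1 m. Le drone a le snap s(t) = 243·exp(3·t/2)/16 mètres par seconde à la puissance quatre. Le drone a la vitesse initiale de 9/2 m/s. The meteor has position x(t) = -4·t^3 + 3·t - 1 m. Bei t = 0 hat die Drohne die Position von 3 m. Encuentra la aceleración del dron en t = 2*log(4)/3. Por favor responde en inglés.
We must find the antiderivative of our snap equation s(t) = 243·exp(3·t/2)/16 2 times. The integral of snap is jerk. Using j(0) = 81/8, we get j(t) = 81·exp(3·t/2)/8. The antiderivative of jerk, with a(0) = 27/4, gives acceleration: a(t) = 27·exp(3·t/2)/4. Using a(t) = 27·exp(3·t/2)/4 and substituting t = 2*log(4)/3, we find a = 27.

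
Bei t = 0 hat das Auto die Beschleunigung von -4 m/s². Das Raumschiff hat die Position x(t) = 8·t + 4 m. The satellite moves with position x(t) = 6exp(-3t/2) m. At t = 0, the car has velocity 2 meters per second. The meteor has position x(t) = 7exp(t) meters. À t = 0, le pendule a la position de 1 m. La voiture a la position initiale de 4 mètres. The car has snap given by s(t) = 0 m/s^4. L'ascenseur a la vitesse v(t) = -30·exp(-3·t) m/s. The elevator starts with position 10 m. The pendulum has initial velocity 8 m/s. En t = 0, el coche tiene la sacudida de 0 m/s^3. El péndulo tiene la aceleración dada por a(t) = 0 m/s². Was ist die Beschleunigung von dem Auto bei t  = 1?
Wir müssen unsere Gleichung für den Snap s(t) = 0 2-mal integrieren. Die Stammfunktion von dem Snap ist der Ruck. Mit j(0) = 0 erhalten wir j(t) = 0. Das Integral von dem Ruck, mit a(0) = -4, ergibt die Beschleunigung: a(t) = -4. Wir haben die Beschleunigung a(t) = -4. Durch Einsetzen von t = 1: a(1) = -4.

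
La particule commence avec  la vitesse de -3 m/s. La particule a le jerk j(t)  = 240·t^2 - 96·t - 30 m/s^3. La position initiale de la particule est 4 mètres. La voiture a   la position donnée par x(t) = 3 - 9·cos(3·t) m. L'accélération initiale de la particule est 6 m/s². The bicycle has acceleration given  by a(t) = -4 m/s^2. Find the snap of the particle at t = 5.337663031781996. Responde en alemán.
Wir müssen unsere Gleichung für den Ruck j(t) = 240·t^2 - 96·t - 30 1-mal ableiten. Mit d/dt von j(t) finden wir s(t) = 480·t - 96. Wir haben den Snap s(t) = 480·t - 96. Durch Einsetzen von t = 5.337663031781996: s(5.337663031781996) = 2466.07825525536.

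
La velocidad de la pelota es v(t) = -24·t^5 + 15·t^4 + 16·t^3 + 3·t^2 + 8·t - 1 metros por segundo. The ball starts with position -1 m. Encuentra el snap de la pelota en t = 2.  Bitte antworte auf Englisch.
Starting from velocity v(t) = -24·t^5 + 15·t^4 + 16·t^3 + 3·t^2 + 8·t - 1, we take 3 derivatives. Taking d/dt of v(t), we find a(t) = -120·t^4 + 60·t^3 + 48·t^2 + 6·t + 8. Differentiating acceleration, we get jerk: j(t) = -480·t^3 + 180·t^2 + 96·t + 6. The derivative of jerk gives snap: s(t) = -1440·t^2 + 360·t + 96. From the given snap equation s(t) = -1440·t^2 + 360·t + 96, we substitute t = 2 to get s = -4944.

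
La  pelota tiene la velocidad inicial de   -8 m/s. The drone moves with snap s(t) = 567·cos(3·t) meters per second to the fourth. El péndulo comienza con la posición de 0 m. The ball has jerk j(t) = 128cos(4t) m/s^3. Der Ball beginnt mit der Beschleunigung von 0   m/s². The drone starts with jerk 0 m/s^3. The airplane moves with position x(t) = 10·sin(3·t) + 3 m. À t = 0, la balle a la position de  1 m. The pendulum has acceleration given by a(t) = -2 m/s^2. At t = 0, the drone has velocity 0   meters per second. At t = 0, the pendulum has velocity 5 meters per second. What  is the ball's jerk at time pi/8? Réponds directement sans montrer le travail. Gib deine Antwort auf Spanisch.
La respuesta es 0.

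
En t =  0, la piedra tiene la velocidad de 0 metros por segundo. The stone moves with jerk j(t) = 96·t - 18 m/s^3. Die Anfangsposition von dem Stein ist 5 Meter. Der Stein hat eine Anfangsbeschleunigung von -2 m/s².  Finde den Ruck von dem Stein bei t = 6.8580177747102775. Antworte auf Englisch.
Using j(t) = 96·t - 18 and substituting t = 6.8580177747102775, we find j = 640.369706372187.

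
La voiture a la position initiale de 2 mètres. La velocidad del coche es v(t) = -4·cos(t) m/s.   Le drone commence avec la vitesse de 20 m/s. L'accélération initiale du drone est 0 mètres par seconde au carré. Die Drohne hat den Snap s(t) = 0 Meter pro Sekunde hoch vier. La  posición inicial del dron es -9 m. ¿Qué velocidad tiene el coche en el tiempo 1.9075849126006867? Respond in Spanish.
De la ecuación de la velocidad v(t) = -4·cos(t), sustituimos t = 1.9075849126006867 para obtener v = 1.32183120790141.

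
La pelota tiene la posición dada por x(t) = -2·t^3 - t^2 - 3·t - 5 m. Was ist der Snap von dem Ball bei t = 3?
Wir müssen unsere Gleichung für die Position x(t) = -2·t^3 - t^2 - 3·t - 5 4-mal ableiten. Durch Ableiten von der Position erhalten wir die Geschwindigkeit: v(t) = -6·t^2 - 2·t - 3. Durch Ableiten von der Geschwindigkeit erhalten wir die Beschleunigung: a(t) = -12·t - 2. Die Ableitung von der Beschleunigung ergibt den Ruck: j(t) = -12. Durch Ableiten von dem Ruck erhalten wir den Snap: s(t) = 0. Wir haben den Snap s(t) = 0. Durch Einsetzen von t = 3: s(3) = 0.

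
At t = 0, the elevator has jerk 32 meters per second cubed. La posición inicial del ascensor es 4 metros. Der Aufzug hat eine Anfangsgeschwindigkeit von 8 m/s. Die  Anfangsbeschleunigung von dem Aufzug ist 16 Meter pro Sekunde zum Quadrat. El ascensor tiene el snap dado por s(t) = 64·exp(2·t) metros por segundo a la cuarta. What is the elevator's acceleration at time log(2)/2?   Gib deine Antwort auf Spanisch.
Debemos encontrar la antiderivada de nuestra ecuación del snap s(t) = 64·exp(2·t) 2 veces. La integral del snap es la sacudida. Usando j(0) = 32, obtenemos j(t) = 32·exp(2·t). La antiderivada de la sacudida, con a(0) = 16, da la aceleración: a(t) = 16·exp(2·t). Usando a(t) = 16·exp(2·t) y sustituyendo t = log(2)/2, encontramos a = 32.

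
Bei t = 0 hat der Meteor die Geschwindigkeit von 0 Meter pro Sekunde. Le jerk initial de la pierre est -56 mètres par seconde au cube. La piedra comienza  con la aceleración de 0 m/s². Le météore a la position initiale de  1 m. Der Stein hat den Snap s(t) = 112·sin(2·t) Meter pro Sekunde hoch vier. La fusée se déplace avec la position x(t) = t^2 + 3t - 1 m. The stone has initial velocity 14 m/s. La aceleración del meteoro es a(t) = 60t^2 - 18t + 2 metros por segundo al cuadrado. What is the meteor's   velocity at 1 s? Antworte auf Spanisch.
Necesitamos integrar nuestra ecuación de la aceleración a(t) = 60·t^2 - 18·t + 2 1 vez. La integral de la aceleración es la velocidad. Usando v(0) = 0, obtenemos v(t) = t·(20·t^2 - 9·t + 2). Tenemos la velocidad v(t) = t·(20·t^2 - 9·t + 2). Sustituyendo t = 1: v(1) = 13.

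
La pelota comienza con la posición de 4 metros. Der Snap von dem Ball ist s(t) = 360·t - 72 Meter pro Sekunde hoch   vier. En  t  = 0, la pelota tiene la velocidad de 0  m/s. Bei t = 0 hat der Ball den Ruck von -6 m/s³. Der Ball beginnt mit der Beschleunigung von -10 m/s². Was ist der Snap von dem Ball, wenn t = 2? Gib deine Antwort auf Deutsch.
Wir haben den Snap s(t) = 360·t - 72. Durch Einsetzen von t = 2: s(2) = 648.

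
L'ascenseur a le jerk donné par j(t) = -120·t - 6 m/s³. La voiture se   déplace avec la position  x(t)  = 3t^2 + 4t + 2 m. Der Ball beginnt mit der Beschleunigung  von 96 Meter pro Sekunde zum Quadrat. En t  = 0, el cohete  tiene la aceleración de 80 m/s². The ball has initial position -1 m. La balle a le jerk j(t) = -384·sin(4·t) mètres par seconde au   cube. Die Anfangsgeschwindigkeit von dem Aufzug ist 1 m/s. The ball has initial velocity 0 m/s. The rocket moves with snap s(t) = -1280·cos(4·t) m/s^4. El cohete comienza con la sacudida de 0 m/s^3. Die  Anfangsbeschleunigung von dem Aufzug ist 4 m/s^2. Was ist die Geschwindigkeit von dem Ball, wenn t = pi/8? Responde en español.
Necesitamos integrar nuestra ecuación de la sacudida j(t) = -384·sin(4·t) 2 veces. La antiderivada de la sacudida, con a(0) = 96, da la aceleración: a(t) = 96·cos(4·t). La integral de la aceleración, con v(0) = 0, da la velocidad: v(t) = 24·sin(4·t). Usando v(t) = 24·sin(4·t) y sustituyendo t = pi/8, encontramos v = 24.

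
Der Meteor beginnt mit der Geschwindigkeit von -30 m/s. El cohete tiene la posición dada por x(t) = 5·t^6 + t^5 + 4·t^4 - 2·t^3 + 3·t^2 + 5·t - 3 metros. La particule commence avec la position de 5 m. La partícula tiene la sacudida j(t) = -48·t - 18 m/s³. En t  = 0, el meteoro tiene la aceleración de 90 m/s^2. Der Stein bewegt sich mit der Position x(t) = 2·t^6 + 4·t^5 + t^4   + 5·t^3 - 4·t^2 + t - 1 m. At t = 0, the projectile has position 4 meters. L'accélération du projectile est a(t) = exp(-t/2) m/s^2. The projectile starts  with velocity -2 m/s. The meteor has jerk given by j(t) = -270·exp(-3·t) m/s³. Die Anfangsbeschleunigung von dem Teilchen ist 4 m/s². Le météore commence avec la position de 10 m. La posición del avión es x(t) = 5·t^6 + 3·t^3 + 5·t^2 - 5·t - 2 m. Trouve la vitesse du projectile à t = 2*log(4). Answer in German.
Um dies zu lösen, müssen wir 1 Stammfunktion unserer Gleichung für die Beschleunigung a(t) = exp(-t/2) finden. Durch Integration von der Beschleunigung und Verwendung der Anfangsbedingung v(0) = -2, erhalten wir v(t) = -2·exp(-t/2). Aus der Gleichung für die Geschwindigkeit v(t) = -2·exp(-t/2), setzen wir t = 2*log(4) ein und erhalten v = -1/2.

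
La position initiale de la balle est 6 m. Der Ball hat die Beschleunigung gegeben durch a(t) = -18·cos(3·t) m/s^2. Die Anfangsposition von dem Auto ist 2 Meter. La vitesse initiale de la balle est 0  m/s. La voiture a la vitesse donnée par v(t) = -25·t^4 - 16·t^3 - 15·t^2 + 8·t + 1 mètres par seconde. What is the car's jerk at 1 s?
We must differentiate our velocity equation v(t) = -25·t^4 - 16·t^3 - 15·t^2 + 8·t + 1 2 times. The derivative of velocity gives acceleration: a(t) = -100·t^3 - 48·t^2 - 30·t + 8. Differentiating acceleration, we get jerk: j(t) = -300·t^2 - 96·t - 30. We have jerk j(t) = -300·t^2 - 96·t - 30. Substituting t = 1: j(1) = -426.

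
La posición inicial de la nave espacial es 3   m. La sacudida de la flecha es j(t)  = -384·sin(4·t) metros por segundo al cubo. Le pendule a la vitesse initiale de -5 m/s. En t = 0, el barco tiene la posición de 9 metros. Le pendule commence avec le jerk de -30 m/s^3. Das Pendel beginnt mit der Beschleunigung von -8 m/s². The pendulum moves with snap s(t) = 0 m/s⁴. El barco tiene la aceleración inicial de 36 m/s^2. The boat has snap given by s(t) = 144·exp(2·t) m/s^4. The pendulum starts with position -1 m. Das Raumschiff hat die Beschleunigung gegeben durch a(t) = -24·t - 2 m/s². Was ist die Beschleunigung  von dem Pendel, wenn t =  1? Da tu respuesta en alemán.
Ausgehend von dem Snap s(t) = 0, nehmen wir 2 Stammfunktionen. Durch Integration von dem Snap und Verwendung der Anfangsbedingung j(0) = -30, erhalten wir j(t) = -30. Das Integral von dem Ruck, mit a(0) = -8, ergibt die Beschleunigung: a(t) = -30·t - 8. Mit a(t) = -30·t - 8 und Einsetzen von t = 1, finden wir a = -38.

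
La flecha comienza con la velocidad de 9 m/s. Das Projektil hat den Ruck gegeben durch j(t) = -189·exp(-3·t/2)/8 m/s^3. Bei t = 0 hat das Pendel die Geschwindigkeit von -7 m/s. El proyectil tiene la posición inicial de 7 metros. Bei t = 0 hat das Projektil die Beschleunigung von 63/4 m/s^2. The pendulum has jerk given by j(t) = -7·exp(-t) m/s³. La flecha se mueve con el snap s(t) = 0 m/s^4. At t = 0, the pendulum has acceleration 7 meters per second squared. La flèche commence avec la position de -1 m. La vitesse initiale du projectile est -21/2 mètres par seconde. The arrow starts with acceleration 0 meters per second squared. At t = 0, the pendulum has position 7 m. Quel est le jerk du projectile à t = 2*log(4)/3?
En utilisant j(t) = -189·exp(-3·t/2)/8 et en substituant t = 2*log(4)/3, nous trouvons j = -189/32.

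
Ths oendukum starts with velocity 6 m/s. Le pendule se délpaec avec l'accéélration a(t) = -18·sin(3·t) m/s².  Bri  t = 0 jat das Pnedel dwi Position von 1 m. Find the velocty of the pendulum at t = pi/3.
Starting from acceleration a(t) = -18·sin(3·t), we take 1 integral. The antiderivative of acceleration, with v(0) = 6, gives velocity: v(t) = 6·cos(3·t). We have velocity v(t) = 6·cos(3·t). Substituting t = pi/3: v(pi/3) = -6.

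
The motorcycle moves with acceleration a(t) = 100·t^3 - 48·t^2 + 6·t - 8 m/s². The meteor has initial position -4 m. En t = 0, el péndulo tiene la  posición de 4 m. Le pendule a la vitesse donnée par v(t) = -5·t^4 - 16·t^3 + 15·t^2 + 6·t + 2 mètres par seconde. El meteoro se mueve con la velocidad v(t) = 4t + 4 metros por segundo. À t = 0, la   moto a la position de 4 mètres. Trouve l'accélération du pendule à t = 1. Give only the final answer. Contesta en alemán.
Die Antwort ist -32.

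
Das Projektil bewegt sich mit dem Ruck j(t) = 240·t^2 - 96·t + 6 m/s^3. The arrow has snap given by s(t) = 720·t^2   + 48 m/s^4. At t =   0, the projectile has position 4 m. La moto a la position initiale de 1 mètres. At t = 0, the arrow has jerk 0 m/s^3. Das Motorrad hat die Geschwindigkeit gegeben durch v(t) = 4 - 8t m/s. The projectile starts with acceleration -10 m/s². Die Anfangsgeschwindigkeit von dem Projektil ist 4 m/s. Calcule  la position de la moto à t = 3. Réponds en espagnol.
Para resolver esto, necesitamos tomar 1 integral de nuestra ecuación de la velocidad v(t) = 4 - 8·t. Tomando ∫v(t)dt y aplicando x(0) = 1, encontramos x(t) = -4·t^2 + 4·t + 1. Tenemos la posición x(t) = -4·t^2 + 4·t + 1. Sustituyendo t = 3: x(3) = -23.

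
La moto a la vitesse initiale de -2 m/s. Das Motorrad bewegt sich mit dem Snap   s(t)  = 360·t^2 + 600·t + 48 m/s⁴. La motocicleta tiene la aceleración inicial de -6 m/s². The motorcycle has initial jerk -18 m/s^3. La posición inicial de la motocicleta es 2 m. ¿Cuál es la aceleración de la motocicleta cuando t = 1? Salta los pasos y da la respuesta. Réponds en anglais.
The acceleration at t = 1 is a = 130.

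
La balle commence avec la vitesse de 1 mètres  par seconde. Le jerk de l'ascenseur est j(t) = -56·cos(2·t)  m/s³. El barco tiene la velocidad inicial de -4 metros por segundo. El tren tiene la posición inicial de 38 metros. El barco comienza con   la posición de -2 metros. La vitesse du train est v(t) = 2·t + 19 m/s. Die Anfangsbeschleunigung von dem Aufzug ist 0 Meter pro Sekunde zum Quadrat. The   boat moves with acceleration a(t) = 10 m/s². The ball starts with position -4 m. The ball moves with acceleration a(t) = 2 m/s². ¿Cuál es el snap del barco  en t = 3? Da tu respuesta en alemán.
Ausgehend von der Beschleunigung a(t) = 10, nehmen wir 2 Ableitungen. Mit d/dt von a(t) finden wir j(t) = 0. Durch Ableiten von dem Ruck erhalten wir den Snap: s(t) = 0. Mit s(t) = 0 und Einsetzen von t = 3, finden wir s = 0.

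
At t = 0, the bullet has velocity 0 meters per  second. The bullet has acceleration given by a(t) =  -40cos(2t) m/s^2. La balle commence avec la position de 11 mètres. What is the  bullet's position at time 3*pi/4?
We must find the integral of our acceleration equation a(t) = -40·cos(2·t) 2 times. The antiderivative of acceleration is velocity. Using v(0) = 0, we get v(t) = -20·sin(2·t). The antiderivative of velocity is position. Using x(0) = 11, we get x(t) = 10·cos(2·t) + 1. We have position x(t) = 10·cos(2·t) + 1. Substituting t = 3*pi/4: x(3*pi/4) = 1.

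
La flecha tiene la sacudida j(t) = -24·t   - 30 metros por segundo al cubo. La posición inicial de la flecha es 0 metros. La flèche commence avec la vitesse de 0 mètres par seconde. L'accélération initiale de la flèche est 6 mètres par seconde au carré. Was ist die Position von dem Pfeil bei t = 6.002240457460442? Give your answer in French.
En partant du jerk j(t) = -24·t - 30, nous prenons 3 primitives. L'intégrale du jerk est l'accélération. En utilisant a(0) = 6, nous obtenons a(t) = -12·t^2 - 30·t + 6. L'intégrale de l'accélération est la vitesse. En utilisant v(0) = 0, nous obtenons v(t) = t·(-4·t^2 - 15·t + 6). L'intégrale de la vitesse, avec x(0) = 0, donne la position: x(t) = -t^4 - 5·t^3 + 3·t^2. Nous avons la position x(t) = -t^4 - 5·t^3 + 3·t^2. En substituant t = 6.002240457460442: x(6.002240457460442) = -2271.06646708589.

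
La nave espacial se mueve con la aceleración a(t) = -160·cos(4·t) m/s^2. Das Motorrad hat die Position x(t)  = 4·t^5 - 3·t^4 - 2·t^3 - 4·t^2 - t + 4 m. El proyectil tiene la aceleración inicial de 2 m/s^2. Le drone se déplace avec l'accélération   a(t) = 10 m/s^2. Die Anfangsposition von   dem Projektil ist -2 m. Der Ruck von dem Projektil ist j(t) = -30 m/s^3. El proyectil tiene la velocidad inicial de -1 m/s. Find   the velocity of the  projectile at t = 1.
Starting from jerk j(t) = -30, we take 2 integrals. Integrating jerk and using the initial condition a(0) = 2, we get a(t) = 2 - 30·t. The integral of acceleration, with v(0) = -1, gives velocity: v(t) = -15·t^2 + 2·t - 1. From the given velocity equation v(t) = -15·t^2 + 2·t - 1, we substitute t = 1 to get v = -14.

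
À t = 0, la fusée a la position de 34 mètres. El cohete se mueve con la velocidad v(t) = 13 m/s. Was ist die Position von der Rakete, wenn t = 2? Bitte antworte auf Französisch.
En partant de la vitesse v(t) = 13, nous prenons 1 primitive. En prenant ∫v(t)dt et en appliquant x(0) = 34, nous trouvons x(t) = 13·t + 34. En utilisant x(t) = 13·t + 34 et en substituant t = 2, nous trouvons x = 60.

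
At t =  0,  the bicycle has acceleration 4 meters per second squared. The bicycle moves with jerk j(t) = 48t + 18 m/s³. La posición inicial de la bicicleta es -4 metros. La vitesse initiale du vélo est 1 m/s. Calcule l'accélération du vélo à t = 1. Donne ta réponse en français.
Nous devons intégrer notre équation du jerk j(t) = 48·t + 18 1 fois. L'intégrale du jerk, avec a(0) = 4, donne l'accélération: a(t) = 24·t^2 + 18·t + 4. En utilisant a(t) = 24·t^2 + 18·t + 4 et en substituant t = 1, nous trouvons a = 46.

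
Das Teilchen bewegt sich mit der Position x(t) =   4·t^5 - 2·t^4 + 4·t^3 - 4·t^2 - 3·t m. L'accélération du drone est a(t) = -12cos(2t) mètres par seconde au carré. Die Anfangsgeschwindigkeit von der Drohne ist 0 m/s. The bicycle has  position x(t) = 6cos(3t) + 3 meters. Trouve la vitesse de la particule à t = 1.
Nous devons dériver notre équation de la position x(t) = 4·t^5 - 2·t^4 + 4·t^3 - 4·t^2 - 3·t 1 fois. En prenant d/dt de x(t), nous trouvons v(t) = 20·t^4 - 8·t^3 + 12·t^2 - 8·t - 3. En utilisant v(t) = 20·t^4 - 8·t^3 + 12·t^2 - 8·t - 3 et en substituant t = 1, nous trouvons v = 13.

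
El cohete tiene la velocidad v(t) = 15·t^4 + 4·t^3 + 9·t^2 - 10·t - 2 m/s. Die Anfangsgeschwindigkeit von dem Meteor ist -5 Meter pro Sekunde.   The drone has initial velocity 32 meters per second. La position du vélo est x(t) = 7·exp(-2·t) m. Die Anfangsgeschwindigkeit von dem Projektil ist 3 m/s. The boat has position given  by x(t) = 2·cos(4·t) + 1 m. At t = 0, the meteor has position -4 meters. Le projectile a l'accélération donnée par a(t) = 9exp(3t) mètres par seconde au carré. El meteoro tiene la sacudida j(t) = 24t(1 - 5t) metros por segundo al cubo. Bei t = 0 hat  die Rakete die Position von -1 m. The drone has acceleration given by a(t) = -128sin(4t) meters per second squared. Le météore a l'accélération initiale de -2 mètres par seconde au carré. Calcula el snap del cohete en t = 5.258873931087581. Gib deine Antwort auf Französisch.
Nous devons dériver notre équation de la vitesse v(t) = 15·t^4 + 4·t^3 + 9·t^2 - 10·t - 2 3 fois. En dérivant la vitesse, nous obtenons l'accélération: a(t) = 60·t^3 + 12·t^2 + 18·t - 10. En prenant d/dt de a(t), nous trouvons j(t) = 180·t^2 + 24·t + 18. La dérivée du jerk donne le snap: s(t) = 360·t + 24. De l'équation du snap s(t) = 360·t + 24, nous substituons t = 5.258873931087581 pour obtenir s = 1917.19461519153.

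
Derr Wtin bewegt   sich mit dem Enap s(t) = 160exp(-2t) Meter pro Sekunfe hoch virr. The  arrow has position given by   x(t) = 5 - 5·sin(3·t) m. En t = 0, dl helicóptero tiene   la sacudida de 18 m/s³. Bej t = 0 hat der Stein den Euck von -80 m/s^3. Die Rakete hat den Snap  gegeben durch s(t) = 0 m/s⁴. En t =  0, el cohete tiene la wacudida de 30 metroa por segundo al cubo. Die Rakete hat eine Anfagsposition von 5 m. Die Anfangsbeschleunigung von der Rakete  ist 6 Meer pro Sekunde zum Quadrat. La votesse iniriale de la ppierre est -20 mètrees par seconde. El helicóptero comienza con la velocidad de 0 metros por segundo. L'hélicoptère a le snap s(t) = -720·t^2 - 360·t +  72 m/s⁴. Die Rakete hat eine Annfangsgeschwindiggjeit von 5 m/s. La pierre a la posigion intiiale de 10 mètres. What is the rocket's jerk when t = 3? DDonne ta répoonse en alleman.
Ausgehend von dem Snap s(t) = 0, nehmen wir 1 Integral. Durch Integration von dem Snap und Verwendung der Anfangsbedingung j(0) = 30, erhalten wir j(t) = 30. Wir haben den Ruck j(t) = 30. Durch Einsetzen von t = 3: j(3) = 30.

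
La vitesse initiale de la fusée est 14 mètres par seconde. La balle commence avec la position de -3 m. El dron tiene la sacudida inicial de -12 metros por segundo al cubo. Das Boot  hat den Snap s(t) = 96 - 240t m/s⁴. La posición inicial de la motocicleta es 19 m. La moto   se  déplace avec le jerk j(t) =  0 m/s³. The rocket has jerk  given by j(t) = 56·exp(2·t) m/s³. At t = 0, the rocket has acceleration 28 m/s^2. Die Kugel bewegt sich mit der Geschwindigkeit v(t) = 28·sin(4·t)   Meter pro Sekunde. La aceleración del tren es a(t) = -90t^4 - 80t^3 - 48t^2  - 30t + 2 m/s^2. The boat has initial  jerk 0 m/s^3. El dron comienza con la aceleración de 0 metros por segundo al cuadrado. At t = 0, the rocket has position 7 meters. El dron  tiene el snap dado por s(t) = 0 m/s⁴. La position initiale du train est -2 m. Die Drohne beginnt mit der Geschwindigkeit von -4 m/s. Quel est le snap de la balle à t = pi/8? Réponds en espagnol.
Debemos derivar nuestra ecuación de la velocidad v(t) = 28·sin(4·t) 3 veces. Derivando la velocidad, obtenemos la aceleración: a(t) = 112·cos(4·t). La derivada de la aceleración da la sacudida: j(t) = -448·sin(4·t). Derivando la sacudida, obtenemos el snap: s(t) = -1792·cos(4·t). Usando s(t) = -1792·cos(4·t) y sustituyendo t = pi/8, encontramos s = 0.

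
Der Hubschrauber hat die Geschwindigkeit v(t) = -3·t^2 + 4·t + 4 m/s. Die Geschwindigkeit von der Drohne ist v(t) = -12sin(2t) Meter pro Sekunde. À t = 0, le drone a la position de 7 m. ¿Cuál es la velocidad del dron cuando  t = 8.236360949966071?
Tenemos la velocidad v(t) = -12·sin(2·t). Sustituyendo t = 8.236360949966071: v(8.236360949966071) = 8.30835431715619.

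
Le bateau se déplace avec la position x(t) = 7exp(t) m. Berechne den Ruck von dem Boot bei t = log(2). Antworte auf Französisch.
Pour résoudre ceci, nous devons prendre 3 dérivées de notre équation de la position x(t) = 7·exp(t). La dérivée de la position donne la vitesse: v(t) = 7·exp(t). La dérivée de la vitesse donne l'accélération: a(t) = 7·exp(t). En prenant d/dt de a(t), nous trouvons j(t) = 7·exp(t). De l'équation du jerk j(t) = 7·exp(t), nous substituons t = log(2) pour obtenir j = 14.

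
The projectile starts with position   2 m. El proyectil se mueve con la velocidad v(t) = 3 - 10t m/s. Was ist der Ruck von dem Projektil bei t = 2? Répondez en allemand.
Wir müssen unsere Gleichung für die Geschwindigkeit v(t) = 3 - 10·t 2-mal ableiten. Die Ableitung von der Geschwindigkeit ergibt die Beschleunigung: a(t) = -10. Die Ableitung von der Beschleunigung ergibt den Ruck: j(t) = 0. Mit j(t) = 0 und Einsetzen von t = 2, finden wir j = 0.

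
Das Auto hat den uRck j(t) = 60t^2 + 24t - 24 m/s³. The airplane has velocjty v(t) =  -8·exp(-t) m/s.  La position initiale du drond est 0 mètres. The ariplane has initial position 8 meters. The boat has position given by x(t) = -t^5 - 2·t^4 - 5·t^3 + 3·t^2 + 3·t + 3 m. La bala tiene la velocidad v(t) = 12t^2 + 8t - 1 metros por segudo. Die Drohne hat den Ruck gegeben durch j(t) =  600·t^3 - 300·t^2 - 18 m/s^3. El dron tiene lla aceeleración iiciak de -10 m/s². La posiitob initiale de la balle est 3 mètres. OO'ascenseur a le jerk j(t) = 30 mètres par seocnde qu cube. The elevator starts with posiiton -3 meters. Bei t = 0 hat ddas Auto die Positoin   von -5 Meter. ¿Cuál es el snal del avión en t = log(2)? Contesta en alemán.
Ausgehend von der Geschwindigkeit v(t) = -8·exp(-t), nehmen wir 3 Ableitungen. Mit d/dt von v(t) finden wir a(t) = 8·exp(-t). Durch Ableiten von der Beschleunigung erhalten wir den Ruck: j(t) = -8·exp(-t). Die Ableitung von dem Ruck ergibt den Snap: s(t) = 8·exp(-t). Mit s(t) = 8·exp(-t) und Einsetzen von t = log(2), finden wir s = 4.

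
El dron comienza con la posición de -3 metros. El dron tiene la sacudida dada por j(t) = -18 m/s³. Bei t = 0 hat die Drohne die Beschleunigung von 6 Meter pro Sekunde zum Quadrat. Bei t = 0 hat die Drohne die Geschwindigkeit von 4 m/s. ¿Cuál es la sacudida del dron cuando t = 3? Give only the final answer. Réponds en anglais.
The answer is -18.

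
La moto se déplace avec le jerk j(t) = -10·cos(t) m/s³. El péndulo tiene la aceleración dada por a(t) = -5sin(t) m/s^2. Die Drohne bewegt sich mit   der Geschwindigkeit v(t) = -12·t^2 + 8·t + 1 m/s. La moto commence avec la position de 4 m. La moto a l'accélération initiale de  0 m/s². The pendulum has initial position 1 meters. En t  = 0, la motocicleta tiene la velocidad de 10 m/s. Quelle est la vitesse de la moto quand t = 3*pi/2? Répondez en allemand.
Wir müssen das Integral unserer Gleichung für den Ruck j(t) = -10·cos(t) 2-mal finden. Das Integral von dem Ruck ist die Beschleunigung. Mit a(0) = 0 erhalten wir a(t) = -10·sin(t). Die Stammfunktion von der Beschleunigung ist die Geschwindigkeit. Mit v(0) = 10 erhalten wir v(t) = 10·cos(t). Aus der Gleichung für die Geschwindigkeit v(t) = 10·cos(t), setzen wir t = 3*pi/2 ein und erhalten v = 0.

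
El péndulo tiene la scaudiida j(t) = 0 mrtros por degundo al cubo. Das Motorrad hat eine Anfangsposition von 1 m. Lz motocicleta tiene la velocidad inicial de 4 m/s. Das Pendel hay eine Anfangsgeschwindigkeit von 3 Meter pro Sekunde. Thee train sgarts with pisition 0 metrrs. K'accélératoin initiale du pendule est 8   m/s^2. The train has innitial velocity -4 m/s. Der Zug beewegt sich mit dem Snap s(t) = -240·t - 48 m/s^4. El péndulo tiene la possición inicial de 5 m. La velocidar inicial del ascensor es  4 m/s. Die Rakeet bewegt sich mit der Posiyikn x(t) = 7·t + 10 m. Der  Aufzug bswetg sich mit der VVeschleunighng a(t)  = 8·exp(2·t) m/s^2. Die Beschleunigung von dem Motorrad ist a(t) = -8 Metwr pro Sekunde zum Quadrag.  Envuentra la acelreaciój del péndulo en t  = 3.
Necesitamos integrar nuestra ecuación de la sacudida j(t) = 0 1 vez. La integral de la sacudida es la aceleración. Usando a(0) = 8, obtenemos a(t) = 8. Tenemos la aceleración a(t) = 8. Sustituyendo t = 3: a(3) = 8.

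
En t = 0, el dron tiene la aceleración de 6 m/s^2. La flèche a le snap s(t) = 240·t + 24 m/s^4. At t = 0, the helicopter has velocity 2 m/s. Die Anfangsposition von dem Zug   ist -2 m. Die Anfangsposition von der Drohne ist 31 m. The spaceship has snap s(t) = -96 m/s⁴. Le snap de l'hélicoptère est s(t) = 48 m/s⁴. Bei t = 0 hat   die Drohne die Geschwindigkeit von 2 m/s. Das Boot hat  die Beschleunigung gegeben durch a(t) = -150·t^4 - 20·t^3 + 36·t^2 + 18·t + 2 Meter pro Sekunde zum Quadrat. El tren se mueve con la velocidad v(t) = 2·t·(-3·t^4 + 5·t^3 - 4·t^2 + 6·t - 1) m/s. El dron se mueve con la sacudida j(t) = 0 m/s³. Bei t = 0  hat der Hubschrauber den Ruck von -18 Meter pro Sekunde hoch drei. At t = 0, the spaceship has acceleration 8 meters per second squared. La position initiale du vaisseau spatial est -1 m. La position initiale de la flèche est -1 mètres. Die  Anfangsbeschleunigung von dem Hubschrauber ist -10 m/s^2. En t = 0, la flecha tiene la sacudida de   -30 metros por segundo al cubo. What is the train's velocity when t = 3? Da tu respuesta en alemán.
Aus der Gleichung für die Geschwindigkeit v(t) = 2·t·(-3·t^4 + 5·t^3 - 4·t^2 + 6·t - 1), setzen wir t = 3 ein und erhalten v = -762.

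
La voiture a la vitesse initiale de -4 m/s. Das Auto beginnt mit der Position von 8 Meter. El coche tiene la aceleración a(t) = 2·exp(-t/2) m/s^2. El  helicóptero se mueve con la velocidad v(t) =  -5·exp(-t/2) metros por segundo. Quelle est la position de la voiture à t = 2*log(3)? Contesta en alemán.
Um dies zu lösen, müssen wir 2 Stammfunktionen unserer Gleichung für die Beschleunigung a(t) = 2·exp(-t/2) finden. Mit ∫a(t)dt und Anwendung von v(0) = -4, finden wir v(t) = -4·exp(-t/2). Durch Integration von der Geschwindigkeit und Verwendung der Anfangsbedingung x(0) = 8, erhalten wir x(t) = 8·exp(-t/2). Aus der Gleichung für die Position x(t) = 8·exp(-t/2), setzen wir t = 2*log(3) ein und erhalten x = 8/3.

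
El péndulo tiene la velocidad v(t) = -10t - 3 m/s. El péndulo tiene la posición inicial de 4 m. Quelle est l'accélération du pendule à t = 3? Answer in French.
Pour résoudre ceci, nous devons prendre 1 dérivée de notre équation de la vitesse v(t) = -10·t - 3. La dérivée de la vitesse donne l'accélération: a(t) = -10. De l'équation de l'accélération a(t) = -10, nous substituons t = 3 pour obtenir a = -10.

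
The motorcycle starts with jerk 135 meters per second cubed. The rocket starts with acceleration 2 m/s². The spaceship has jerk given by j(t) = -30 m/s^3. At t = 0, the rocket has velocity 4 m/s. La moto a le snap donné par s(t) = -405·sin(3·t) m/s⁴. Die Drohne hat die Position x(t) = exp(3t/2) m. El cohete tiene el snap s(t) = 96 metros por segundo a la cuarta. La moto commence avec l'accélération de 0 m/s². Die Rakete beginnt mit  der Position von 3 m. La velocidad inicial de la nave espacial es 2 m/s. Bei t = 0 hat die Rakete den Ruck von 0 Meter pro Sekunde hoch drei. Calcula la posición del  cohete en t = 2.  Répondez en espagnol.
Necesitamos integrar nuestra ecuación del snap s(t) = 96 4 veces. La integral del snap es la sacudida. Usando j(0) = 0, obtenemos j(t) = 96·t. Integrando la sacudida y usando la condición inicial a(0) = 2, obtenemos a(t) = 48·t^2 + 2. La antiderivada de la aceleración es la velocidad. Usando v(0) = 4, obtenemos v(t) = 16·t^3 + 2·t + 4. La antiderivada de la velocidad, con x(0) = 3, da la posición: x(t) = 4·t^4 + t^2 + 4·t + 3. Usando x(t) = 4·t^4 + t^2 + 4·t + 3 y sustituyendo t = 2, encontramos x = 79.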